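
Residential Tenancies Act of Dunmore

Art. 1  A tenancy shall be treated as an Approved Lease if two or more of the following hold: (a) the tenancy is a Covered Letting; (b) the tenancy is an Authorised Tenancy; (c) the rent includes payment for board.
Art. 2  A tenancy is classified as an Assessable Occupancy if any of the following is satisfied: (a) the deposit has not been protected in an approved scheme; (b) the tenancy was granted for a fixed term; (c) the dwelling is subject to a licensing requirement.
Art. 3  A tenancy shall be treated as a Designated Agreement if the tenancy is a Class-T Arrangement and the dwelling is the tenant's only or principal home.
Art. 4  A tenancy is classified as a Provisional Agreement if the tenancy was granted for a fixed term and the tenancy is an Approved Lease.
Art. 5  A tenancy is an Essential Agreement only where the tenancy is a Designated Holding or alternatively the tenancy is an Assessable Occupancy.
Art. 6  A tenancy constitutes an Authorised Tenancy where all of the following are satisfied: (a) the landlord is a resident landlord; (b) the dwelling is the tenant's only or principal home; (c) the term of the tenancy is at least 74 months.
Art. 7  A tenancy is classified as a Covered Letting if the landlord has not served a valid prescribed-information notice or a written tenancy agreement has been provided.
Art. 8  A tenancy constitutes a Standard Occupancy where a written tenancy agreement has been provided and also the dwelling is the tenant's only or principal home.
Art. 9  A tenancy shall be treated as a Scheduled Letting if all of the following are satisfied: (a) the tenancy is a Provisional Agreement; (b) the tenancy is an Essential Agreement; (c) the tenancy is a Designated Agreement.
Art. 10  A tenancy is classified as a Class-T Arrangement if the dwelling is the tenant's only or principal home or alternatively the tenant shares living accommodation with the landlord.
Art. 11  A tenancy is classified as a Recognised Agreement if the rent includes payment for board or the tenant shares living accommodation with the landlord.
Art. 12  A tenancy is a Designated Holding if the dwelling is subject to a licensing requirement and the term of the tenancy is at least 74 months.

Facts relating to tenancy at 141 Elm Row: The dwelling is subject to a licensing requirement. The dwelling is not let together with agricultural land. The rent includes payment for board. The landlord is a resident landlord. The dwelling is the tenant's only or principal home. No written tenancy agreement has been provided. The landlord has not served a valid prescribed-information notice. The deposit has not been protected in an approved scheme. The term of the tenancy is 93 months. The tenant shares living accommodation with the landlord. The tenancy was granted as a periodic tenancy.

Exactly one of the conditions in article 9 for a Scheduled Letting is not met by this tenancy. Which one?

article 7 — Covered Letting: [the landlord has not served a valid prescribed-information notice? yes] OR [a written tenancy agreement has been provided? no] → satisfied.
article 6 — Authorised Tenancy: [the landlord is a resident landlord? yes] AND [the dwelling is the tenant's only or principal home? yes] AND [term of the tenancy: 93 months ≥ 74 months? yes] → satisfied.
article 1 — Approved Lease: Covered Letting (article 7)? yes; Authorised Tenancy (article 6)? yes; the rent includes payment for board? yes — 3 of 3 hold (need ≥2) → satisfied.
article 4 — Provisional Agreement: [the tenancy was granted for a fixed term? no] AND [Approved Lease (article 1)? yes] → not satisfied.
article 12 — Designated Holding: [the dwelling is subject to a licensing requirement? yes] AND [term of the tenancy: 93 months ≥ 74 months? yes] → satisfied.
article 2 — Assessable Occupancy: [the deposit has not been protected in an approved scheme? yes] OR [the tenancy was granted for a fixed term? no] OR [the dwelling is subject to a licensing requirement? yes] → satisfied.
article 5 — Essential Agreement: [Designated Holding (article 12)? yes] OR [Assessable Occupancy (article 2)? yes] → satisfied.
article 10 — Class-T Arrangement: [the dwelling is the tenant's only or principal home? yes] OR [the tenant shares living accommodation with the landlord? yes] → satisfied.
article 3 — Designated Agreement: [Class-T Arrangement (article 10)? yes] AND [the dwelling is the tenant's only or principal home? yes] → satisfied.
article 9 — Scheduled Letting: [Provisional Agreement (article 4)? no] AND [Essential Agreement (article 5)? yes] AND [Designated Agreement (article 3)? yes] → not satisfied.

Provisional Agreement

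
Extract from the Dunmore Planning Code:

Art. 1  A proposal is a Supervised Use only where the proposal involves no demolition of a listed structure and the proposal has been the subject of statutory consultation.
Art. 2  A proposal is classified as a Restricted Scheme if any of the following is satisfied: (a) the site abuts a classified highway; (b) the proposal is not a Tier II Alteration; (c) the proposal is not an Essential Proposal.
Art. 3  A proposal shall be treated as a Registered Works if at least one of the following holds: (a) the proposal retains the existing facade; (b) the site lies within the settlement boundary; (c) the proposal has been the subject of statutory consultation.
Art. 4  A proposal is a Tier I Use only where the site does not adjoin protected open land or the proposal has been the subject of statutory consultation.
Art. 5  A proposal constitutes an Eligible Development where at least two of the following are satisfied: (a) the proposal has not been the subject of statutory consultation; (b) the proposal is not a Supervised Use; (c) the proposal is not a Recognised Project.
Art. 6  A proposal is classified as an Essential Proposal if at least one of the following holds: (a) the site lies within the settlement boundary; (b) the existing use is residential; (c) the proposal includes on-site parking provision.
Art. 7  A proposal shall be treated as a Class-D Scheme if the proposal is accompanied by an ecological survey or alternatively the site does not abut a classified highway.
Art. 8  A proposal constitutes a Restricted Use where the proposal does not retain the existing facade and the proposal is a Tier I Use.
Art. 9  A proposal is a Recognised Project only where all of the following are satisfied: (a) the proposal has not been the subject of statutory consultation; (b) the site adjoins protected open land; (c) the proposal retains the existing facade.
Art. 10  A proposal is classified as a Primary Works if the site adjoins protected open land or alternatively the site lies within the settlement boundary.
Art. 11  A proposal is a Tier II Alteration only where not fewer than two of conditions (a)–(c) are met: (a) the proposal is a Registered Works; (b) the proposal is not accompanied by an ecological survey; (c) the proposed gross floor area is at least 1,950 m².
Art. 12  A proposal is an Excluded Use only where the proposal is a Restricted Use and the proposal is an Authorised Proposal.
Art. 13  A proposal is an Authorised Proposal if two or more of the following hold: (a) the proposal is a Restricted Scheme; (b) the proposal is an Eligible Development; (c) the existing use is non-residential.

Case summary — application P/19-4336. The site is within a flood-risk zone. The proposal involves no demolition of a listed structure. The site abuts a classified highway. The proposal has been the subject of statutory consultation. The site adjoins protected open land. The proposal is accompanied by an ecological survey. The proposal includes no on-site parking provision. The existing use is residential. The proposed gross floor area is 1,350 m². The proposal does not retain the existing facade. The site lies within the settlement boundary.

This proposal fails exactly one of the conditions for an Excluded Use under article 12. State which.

Authorised Proposal

article 4 — Tier I Use: [the site does not adjoin protected open land? no] OR [the proposal has been the subject of statutory consultation? yes] → satisfied.
article 8 — Restricted Use: [the proposal does not retain the existing facade? yes] AND [Tier I Use (article 4)? yes] → satisfied.
article 3 — Registered Works: [the proposal retains the existing facade? no] OR [the site lies within the settlement boundary? yes] OR [the proposal has been the subject of statutory consultation? yes] → satisfied.
article 11 — Tier II Alteration: Registered Works (article 3)? yes; the proposal is not accompanied by an ecological survey? no; proposed gross floor area: 1,350 m² ≥ 1,950 m²? no — 1 of 3 hold (need ≥2) → not satisfied.
article 6 — Essential Proposal: [the site lies within the settlement boundary? yes] OR [the existing use is residential? yes] OR [the proposal includes on-site parking provision? no] → satisfied.
article 2 — Restricted Scheme: [the site abuts a classified highway? yes] OR [not a Tier II Alteration (article 11)? yes] OR [not an Essential Proposal (article 6)? no] → satisfied.
article 1 — Supervised Use: [the proposal involves no demolition of a listed structure? yes] AND [the proposal has been the subject of statutory consultation? yes] → satisfied.
article 9 — Recognised Project: [the proposal has not been the subject of statutory consultation? no] AND [the site adjoins protected open land? yes] AND [the proposal retains the existing facade? no] → not satisfied.
article 5 — Eligible Development: the proposal has not been the subject of statutory consultation? no; not a Supervised Use (article 1)? no; not a Recognised Project (article 9)? yes — 1 of 3 hold (need ≥2) → not satisfied.
article 13 — Authorised Proposal: Restricted Scheme (article 2)? yes; Eligible Development (article 5)? no; the existing use is non-residential? no — 1 of 3 hold (need ≥2) → not satisfied.
article 12 — Excluded Use: [Restricted Use (article 8)? yes] AND [Authorised Proposal (article 13)? no] → not satisfied.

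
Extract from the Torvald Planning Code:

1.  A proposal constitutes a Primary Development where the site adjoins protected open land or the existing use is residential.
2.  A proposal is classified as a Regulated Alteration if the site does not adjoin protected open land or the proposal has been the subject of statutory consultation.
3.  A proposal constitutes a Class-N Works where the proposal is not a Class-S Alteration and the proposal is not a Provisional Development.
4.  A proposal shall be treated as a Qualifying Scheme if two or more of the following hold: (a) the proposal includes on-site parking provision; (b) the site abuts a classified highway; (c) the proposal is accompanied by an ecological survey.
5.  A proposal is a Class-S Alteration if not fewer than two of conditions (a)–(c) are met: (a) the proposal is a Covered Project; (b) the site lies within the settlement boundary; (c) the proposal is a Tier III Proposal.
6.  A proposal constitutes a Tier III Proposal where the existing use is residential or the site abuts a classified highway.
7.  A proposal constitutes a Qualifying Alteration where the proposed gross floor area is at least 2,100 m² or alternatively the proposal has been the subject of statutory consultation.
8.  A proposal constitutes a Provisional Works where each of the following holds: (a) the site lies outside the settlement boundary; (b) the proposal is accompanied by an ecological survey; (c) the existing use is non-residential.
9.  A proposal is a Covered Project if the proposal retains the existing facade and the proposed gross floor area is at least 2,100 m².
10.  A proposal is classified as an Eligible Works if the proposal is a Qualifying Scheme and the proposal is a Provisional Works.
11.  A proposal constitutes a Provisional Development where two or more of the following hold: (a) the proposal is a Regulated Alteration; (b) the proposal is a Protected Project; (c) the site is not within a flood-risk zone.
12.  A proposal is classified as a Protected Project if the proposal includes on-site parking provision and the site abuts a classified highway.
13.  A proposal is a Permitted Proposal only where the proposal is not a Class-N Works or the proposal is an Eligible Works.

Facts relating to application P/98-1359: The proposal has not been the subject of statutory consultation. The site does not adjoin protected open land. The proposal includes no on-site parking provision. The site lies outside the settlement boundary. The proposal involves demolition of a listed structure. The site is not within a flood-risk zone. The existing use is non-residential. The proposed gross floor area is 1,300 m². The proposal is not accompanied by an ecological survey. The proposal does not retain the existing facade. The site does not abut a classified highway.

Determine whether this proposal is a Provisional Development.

Yes

Under paragraph 2: the site does not adjoin protected open land? yes; or the proposal has been the subject of statutory consultation? no. So the proposal is a Regulated Alteration.
Under paragraph 12: the proposal includes on-site parking provision? no; and the site abuts a classified highway? no. So the proposal is not a Protected Project.
Under paragraph 11: Regulated Alteration (paragraph 2)? yes; Protected Project (paragraph 12)? no; the site is not within a flood-risk zone? yes — 2 of 3 hold (need ≥2) → satisfied.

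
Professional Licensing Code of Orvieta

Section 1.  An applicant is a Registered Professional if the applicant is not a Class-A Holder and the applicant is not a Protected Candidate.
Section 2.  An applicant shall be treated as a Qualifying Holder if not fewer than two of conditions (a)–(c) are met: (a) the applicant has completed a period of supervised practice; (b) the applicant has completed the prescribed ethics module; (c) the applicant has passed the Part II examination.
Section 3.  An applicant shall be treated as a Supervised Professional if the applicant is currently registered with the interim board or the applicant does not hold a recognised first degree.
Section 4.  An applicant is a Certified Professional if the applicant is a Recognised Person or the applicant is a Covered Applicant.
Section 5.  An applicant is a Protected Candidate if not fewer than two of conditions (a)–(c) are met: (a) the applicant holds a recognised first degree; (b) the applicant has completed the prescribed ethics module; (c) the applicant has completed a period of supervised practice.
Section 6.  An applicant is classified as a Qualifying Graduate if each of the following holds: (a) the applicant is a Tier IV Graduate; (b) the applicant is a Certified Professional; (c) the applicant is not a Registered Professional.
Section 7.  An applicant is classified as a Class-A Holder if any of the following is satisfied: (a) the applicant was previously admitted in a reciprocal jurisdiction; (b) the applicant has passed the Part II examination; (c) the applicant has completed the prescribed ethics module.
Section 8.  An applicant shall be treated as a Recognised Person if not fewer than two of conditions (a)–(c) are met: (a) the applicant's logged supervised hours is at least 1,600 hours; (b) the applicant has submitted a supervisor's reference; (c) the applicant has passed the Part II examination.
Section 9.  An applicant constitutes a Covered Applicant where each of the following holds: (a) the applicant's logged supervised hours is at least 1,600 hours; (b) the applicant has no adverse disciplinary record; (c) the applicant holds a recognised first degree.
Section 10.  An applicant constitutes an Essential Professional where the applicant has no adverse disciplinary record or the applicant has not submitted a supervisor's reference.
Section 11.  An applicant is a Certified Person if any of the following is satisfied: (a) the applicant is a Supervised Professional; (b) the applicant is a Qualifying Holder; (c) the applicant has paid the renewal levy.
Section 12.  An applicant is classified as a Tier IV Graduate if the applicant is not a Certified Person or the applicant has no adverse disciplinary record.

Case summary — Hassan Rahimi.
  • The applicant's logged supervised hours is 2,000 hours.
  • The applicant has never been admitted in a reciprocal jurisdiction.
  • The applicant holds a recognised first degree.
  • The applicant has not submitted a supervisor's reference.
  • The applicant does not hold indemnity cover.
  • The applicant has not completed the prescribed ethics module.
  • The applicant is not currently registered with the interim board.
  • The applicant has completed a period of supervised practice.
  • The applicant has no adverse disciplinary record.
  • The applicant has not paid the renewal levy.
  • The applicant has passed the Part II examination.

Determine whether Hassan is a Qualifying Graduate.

Yes

section 3 — Supervised Professional: [the applicant is currently registered with the interim board? no] OR [the applicant does not hold a recognised first degree? no] → not satisfied.
section 2 — Qualifying Holder: the applicant has completed a period of supervised practice? yes; the applicant has completed the prescribed ethics module? no; the applicant has passed the Part II examination? yes — 2 of 3 hold (need ≥2) → satisfied.
section 11 — Certified Person: [Supervised Professional (section 3)? no] OR [Qualifying Holder (section 2)? yes] OR [the applicant has paid the renewal levy? no] → satisfied.
section 12 — Tier IV Graduate: [not a Certified Person (section 11)? no] OR [the applicant has no adverse disciplinary record? yes] → satisfied.
section 8 — Recognised Person: applicant's logged supervised hours: 2,000 hours ≥ 1,600 hours? yes; the applicant has submitted a supervisor's reference? no; the applicant has passed the Part II examination? yes — 2 of 3 hold (need ≥2) → satisfied.
section 9 — Covered Applicant: [applicant's logged supervised hours: 2,000 hours ≥ 1,600 hours? yes] AND [the applicant has no adverse disciplinary record? yes] AND [the applicant holds a recognised first degree? yes] → satisfied.
section 4 — Certified Professional: [Recognised Person (section 8)? yes] OR [Covered Applicant (section 9)? yes] → satisfied.
section 7 — Class-A Holder: [the applicant was previously admitted in a reciprocal jurisdiction? no] OR [the applicant has passed the Part II examination? yes] OR [the applicant has completed the prescribed ethics module? no] → satisfied.
section 5 — Protected Candidate: the applicant holds a recognised first degree? yes; the applicant has completed the prescribed ethics module? no; the applicant has completed a period of supervised practice? yes — 2 of 3 hold (need ≥2) → satisfied.
section 1 — Registered Professional: [not a Class-A Holder (section 7)? no] AND [not a Protected Candidate (section 5)? no] → not satisfied.
section 6 — Qualifying Graduate: [Tier IV Graduate (section 12)? yes] AND [Certified Professional (section 4)? yes] AND [not a Registered Professional (section 1)? yes] → satisfied.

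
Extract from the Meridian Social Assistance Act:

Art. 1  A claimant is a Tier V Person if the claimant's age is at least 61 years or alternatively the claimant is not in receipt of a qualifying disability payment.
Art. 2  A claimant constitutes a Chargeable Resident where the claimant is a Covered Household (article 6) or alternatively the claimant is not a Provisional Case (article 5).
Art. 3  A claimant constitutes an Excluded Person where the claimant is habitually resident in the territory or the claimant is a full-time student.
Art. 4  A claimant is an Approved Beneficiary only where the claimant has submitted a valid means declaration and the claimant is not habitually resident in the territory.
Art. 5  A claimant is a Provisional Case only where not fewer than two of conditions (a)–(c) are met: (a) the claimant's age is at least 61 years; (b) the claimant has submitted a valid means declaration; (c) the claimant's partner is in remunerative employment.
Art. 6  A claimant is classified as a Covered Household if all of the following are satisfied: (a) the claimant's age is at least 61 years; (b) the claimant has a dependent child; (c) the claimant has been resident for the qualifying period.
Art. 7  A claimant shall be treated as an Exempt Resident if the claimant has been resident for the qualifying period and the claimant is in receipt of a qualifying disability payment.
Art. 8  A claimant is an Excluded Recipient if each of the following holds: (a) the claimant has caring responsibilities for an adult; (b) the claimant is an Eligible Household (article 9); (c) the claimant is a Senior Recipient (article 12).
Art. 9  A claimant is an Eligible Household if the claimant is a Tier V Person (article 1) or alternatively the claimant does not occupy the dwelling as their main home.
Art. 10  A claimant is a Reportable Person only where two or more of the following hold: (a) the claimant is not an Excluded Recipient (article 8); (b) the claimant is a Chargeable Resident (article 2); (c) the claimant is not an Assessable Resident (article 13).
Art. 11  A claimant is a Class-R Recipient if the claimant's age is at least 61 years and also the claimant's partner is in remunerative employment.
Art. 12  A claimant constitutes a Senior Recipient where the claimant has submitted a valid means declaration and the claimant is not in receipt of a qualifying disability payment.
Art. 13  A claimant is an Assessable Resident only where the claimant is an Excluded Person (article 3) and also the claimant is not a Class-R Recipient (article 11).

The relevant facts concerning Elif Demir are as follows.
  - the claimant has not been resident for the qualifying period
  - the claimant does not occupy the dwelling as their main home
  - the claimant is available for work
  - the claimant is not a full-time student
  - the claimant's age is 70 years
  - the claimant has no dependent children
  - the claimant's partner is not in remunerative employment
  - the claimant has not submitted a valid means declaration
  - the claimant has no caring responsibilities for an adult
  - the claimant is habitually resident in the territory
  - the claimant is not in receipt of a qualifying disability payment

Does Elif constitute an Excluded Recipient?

article 1 — Tier V Person: [claimant's age: 70 years ≥ 61 years? yes] OR [the claimant is not in receipt of a qualifying disability payment? yes] → satisfied.
article 9 — Eligible Household: [Tier V Person (article 1)? yes] OR [the claimant does not occupy the dwelling as their main home? yes] → satisfied.
article 12 — Senior Recipient: [the claimant has submitted a valid means declaration? no] AND [the claimant is not in receipt of a qualifying disability payment? yes] → not satisfied.
article 8 — Excluded Recipient: [the claimant has caring responsibilities for an adult? no] AND [Eligible Household (article 9)? yes] AND [Senior Recipient (article 12)? no] → not satisfied.

No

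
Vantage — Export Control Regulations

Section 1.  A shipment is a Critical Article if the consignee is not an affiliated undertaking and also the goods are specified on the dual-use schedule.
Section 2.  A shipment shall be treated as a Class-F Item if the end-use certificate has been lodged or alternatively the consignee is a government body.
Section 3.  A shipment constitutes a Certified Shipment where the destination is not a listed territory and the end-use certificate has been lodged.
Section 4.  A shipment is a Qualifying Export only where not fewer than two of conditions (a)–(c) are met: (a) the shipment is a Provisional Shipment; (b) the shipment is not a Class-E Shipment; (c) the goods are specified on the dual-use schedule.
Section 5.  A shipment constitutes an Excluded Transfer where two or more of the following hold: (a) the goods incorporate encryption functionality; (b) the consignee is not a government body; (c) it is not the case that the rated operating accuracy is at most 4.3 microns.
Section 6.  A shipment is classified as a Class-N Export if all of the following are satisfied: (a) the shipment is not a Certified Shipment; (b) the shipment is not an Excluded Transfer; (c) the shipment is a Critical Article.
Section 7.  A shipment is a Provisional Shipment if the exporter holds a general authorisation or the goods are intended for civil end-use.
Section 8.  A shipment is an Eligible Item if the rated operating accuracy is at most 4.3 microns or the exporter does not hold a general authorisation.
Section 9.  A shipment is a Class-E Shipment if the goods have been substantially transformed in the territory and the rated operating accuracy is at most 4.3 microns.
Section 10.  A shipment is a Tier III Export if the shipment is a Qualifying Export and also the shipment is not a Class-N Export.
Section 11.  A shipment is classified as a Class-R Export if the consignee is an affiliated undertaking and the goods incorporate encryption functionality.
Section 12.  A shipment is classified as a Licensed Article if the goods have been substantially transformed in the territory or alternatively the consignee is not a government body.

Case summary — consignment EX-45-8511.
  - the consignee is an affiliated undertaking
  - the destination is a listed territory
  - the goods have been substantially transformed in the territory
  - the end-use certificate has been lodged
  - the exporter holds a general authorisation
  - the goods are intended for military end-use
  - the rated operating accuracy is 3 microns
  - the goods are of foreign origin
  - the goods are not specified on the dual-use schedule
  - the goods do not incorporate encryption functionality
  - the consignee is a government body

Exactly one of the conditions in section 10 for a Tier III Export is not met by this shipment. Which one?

section 7 — Provisional Shipment: [the exporter holds a general authorisation? yes] OR [the goods are intended for civil end-use? no] → satisfied.
section 9 — Class-E Shipment: [the goods have been substantially transformed in the territory? yes] AND [rated operating accuracy: 3 microns ≤ 4.3 microns? yes] → satisfied.
section 4 — Qualifying Export: Provisional Shipment (section 7)? yes; not a Class-E Shipment (section 9)? no; the goods are specified on the dual-use schedule? no — 1 of 3 hold (need ≥2) → not satisfied.
section 3 — Certified Shipment: [the destination is not a listed territory? no] AND [the end-use certificate has been lodged? yes] → not satisfied.
section 5 — Excluded Transfer: the goods incorporate encryption functionality? no; the consignee is not a government body? no; rated operating accuracy: 3 microns ≤ 4.3 microns? yes, so negated condition no — 0 of 3 hold (need ≥2) → not satisfied.
section 1 — Critical Article: [the consignee is not an affiliated undertaking? no] AND [the goods are specified on the dual-use schedule? no] → not satisfied.
section 6 — Class-N Export: [not a Certified Shipment (section 3)? yes] AND [not an Excluded Transfer (section 5)? yes] AND [Critical Article (section 1)? no] → not satisfied.
section 10 — Tier III Export: [Qualifying Export (section 4)? no] AND [not a Class-N Export (section 6)? yes] → not satisfied.

Qualifying Export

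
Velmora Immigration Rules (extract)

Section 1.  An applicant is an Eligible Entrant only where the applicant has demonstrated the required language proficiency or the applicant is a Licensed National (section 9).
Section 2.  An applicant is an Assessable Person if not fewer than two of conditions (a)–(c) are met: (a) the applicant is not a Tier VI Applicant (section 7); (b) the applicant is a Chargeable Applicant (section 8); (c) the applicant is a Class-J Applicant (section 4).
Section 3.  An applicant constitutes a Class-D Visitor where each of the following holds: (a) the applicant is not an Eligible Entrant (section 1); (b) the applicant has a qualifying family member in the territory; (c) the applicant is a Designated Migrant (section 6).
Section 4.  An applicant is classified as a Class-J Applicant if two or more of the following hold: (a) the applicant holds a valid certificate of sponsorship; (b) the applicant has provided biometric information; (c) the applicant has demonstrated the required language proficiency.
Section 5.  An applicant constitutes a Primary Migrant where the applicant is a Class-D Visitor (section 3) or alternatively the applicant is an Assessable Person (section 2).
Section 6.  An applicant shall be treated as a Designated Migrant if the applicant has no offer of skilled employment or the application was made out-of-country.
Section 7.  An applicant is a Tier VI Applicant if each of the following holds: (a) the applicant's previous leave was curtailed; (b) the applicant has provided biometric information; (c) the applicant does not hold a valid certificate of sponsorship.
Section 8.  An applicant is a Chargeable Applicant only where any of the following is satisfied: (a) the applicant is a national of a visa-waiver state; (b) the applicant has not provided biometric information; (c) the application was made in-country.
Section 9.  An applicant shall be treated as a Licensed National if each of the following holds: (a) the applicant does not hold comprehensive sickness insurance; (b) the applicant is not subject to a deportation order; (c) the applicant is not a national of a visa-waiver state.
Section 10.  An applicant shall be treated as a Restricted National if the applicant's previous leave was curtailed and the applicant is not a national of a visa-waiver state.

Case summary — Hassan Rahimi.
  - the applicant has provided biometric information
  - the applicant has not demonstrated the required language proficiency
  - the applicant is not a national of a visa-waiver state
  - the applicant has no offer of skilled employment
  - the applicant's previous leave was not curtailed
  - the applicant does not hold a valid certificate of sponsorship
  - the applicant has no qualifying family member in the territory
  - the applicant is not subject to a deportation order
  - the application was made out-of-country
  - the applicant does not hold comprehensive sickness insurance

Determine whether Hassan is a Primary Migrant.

section 9 — Licensed National: [the applicant does not hold comprehensive sickness insurance? yes] AND [the applicant is not subject to a deportation order? yes] AND [the applicant is not a national of a visa-waiver state? yes] → satisfied.
section 1 — Eligible Entrant: [the applicant has demonstrated the required language proficiency? no] OR [Licensed National (section 9)? yes] → satisfied.
section 6 — Designated Migrant: [the applicant has no offer of skilled employment? yes] OR [the application was made out-of-country? yes] → satisfied.
section 3 — Class-D Visitor: [not an Eligible Entrant (section 1)? no] AND [the applicant has a qualifying family member in the territory? no] AND [Designated Migrant (section 6)? yes] → not satisfied.
section 7 — Tier VI Applicant: [the applicant's previous leave was curtailed? no] AND [the applicant has provided biometric information? yes] AND [the applicant does not hold a valid certificate of sponsorship? yes] → not satisfied.
section 8 — Chargeable Applicant: [the applicant is a national of a visa-waiver state? no] OR [the applicant has not provided biometric information? no] OR [the application was made in-country? no] → not satisfied.
section 4 — Class-J Applicant: the applicant holds a valid certificate of sponsorship? no; the applicant has provided biometric information? yes; the applicant has demonstrated the required language proficiency? no — 1 of 3 hold (need ≥2) → not satisfied.
section 2 — Assessable Person: not a Tier VI Applicant (section 7)? yes; Chargeable Applicant (section 8)? no; Class-J Applicant (section 4)? no — 1 of 3 hold (need ≥2) → not satisfied.
section 5 — Primary Migrant: [Class-D Visitor (section 3)? no] OR [Assessable Person (section 2)? no] → not satisfied.

No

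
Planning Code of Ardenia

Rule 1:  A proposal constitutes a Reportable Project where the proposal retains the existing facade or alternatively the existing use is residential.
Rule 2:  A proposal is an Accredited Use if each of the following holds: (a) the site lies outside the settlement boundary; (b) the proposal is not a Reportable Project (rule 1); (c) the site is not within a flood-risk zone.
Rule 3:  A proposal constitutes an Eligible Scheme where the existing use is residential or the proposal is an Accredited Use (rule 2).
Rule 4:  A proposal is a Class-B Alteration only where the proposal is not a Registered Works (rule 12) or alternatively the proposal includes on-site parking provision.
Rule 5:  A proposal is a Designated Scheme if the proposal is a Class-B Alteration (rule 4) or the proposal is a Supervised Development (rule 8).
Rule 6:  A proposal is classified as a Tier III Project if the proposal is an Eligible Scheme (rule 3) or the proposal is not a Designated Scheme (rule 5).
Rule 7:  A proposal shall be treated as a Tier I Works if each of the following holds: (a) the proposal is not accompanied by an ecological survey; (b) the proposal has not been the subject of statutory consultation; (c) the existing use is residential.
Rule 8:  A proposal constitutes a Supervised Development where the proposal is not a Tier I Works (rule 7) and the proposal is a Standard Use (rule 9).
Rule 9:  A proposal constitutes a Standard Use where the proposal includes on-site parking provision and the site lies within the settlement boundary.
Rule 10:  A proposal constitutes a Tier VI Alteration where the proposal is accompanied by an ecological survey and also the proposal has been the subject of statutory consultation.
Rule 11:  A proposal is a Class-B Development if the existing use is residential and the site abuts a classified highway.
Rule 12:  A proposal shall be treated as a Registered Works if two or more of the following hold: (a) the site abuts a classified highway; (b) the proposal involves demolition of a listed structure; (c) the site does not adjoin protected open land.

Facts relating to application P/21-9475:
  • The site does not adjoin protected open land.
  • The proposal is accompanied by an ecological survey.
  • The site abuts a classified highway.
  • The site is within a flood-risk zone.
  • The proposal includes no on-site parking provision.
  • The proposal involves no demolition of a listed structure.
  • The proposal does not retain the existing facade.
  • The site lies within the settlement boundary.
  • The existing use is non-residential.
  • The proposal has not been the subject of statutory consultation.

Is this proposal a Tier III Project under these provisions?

Yes

Under rule 1: the proposal retains the existing facade? no; or the existing use is residential? no. So the proposal is not a Reportable Project.
Under rule 2: the site lies outside the settlement boundary? no; and not a Reportable Project (rule 1)? yes; and the site is not within a flood-risk zone? no. So the proposal is not an Accredited Use.
Under rule 3: the existing use is residential? no; or Accredited Use (rule 2)? no. So the proposal is not an Eligible Scheme.
Under rule 12: the site abuts a classified highway? yes; the proposal involves demolition of a listed structure? no; the site does not adjoin protected open land? yes — 2 of 3 hold (need ≥2) → satisfied.
Under rule 4: not a Registered Works (rule 12)? no; or the proposal includes on-site parking provision? no. So the proposal is not a Class-B Alteration.
Under rule 7: the proposal is not accompanied by an ecological survey? no; and the proposal has not been the subject of statutory consultation? yes; and the existing use is residential? no. So the proposal is not a Tier I Works.
Under rule 9: the proposal includes on-site parking provision? no; and the site lies within the settlement boundary? yes. So the proposal is not a Standard Use.
Under rule 8: not a Tier I Works (rule 7)? yes; and Standard Use (rule 9)? no. So the proposal is not a Supervised Development.
Under rule 5: Class-B Alteration (rule 4)? no; or Supervised Development (rule 8)? no. So the proposal is not a Designated Scheme.
Under rule 6: Eligible Scheme (rule 3)? no; or not a Designated Scheme (rule 5)? yes. So the proposal is a Tier III Project.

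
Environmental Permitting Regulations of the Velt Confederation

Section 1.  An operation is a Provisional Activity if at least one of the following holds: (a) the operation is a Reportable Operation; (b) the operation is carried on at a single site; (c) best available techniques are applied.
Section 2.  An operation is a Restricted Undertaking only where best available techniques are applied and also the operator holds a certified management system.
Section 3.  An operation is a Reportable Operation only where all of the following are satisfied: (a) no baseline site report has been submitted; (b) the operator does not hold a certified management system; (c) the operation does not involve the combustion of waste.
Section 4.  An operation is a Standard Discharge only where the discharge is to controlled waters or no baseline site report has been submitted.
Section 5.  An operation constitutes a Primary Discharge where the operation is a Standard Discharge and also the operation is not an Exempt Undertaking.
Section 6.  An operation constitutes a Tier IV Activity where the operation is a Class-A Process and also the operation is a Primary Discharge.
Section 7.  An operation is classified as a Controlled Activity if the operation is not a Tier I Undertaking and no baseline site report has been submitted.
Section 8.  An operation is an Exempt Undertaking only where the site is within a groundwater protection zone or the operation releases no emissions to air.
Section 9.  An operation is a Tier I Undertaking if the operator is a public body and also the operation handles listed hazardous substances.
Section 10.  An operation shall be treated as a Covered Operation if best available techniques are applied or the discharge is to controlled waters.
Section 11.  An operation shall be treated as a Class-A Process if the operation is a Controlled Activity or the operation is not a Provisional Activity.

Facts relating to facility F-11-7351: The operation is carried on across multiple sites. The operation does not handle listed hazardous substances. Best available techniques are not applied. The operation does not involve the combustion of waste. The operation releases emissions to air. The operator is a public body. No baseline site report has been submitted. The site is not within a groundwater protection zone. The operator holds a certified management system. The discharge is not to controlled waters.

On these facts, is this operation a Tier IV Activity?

section 9 — Tier I Undertaking: [the operator is a public body? yes] AND [the operation handles listed hazardous substances? no] → not satisfied.
section 7 — Controlled Activity: [not a Tier I Undertaking (section 9)? yes] AND [no baseline site report has been submitted? yes] → satisfied.
section 3 — Reportable Operation: [no baseline site report has been submitted? yes] AND [the operator does not hold a certified management system? no] AND [the operation does not involve the combustion of waste? yes] → not satisfied.
section 1 — Provisional Activity: [Reportable Operation (section 3)? no] OR [the operation is carried on at a single site? no] OR [best available techniques are applied? no] → not satisfied.
section 11 — Class-A Process: [Controlled Activity (section 7)? yes] OR [not a Provisional Activity (section 1)? yes] → satisfied.
section 4 — Standard Discharge: [the discharge is to controlled waters? no] OR [no baseline site report has been submitted? yes] → satisfied.
section 8 — Exempt Undertaking: [the site is within a groundwater protection zone? no] OR [the operation releases no emissions to air? no] → not satisfied.
section 5 — Primary Discharge: [Standard Discharge (section 4)? yes] AND [not an Exempt Undertaking (section 8)? yes] → satisfied.
section 6 — Tier IV Activity: [Class-A Process (section 11)? yes] AND [Primary Discharge (section 5)? yes] → satisfied.

Yes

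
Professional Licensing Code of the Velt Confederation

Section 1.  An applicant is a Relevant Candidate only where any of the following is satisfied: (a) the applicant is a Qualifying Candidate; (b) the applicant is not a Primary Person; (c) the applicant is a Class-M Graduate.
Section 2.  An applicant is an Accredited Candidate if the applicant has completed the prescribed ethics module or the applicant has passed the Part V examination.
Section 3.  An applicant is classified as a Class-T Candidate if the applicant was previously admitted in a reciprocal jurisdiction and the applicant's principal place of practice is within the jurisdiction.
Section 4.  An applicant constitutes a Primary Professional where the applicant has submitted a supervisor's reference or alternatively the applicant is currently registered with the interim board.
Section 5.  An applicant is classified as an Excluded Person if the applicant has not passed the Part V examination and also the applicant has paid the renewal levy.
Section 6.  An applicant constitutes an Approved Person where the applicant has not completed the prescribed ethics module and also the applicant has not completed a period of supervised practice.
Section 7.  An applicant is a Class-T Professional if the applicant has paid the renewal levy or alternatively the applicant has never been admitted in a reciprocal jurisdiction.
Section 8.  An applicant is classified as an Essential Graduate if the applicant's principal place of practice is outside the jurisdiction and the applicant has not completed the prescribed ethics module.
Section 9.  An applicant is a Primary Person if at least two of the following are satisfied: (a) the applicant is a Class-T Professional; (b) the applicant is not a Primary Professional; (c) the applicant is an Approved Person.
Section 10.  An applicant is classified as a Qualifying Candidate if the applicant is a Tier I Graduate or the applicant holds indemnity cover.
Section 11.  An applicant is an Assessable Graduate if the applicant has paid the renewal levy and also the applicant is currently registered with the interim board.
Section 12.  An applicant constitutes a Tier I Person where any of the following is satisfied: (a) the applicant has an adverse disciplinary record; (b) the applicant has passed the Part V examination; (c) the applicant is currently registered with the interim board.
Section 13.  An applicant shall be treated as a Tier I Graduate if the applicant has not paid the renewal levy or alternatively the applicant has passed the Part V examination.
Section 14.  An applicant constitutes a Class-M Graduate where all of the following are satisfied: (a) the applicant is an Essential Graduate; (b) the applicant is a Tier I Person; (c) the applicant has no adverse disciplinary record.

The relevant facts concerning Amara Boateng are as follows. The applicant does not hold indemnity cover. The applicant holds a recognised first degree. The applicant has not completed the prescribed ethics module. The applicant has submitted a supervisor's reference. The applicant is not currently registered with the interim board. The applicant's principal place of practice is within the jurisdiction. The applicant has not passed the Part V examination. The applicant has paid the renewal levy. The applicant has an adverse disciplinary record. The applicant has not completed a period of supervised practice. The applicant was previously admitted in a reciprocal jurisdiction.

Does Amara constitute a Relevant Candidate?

No

Under section 13: the applicant has not paid the renewal levy? no; or the applicant has passed the Part V examination? no. So the applicant is not a Tier I Graduate.
Under section 10: Tier I Graduate (section 13)? no; or the applicant holds indemnity cover? no. So the applicant is not a Qualifying Candidate.
Under section 7: the applicant has paid the renewal levy? yes; or the applicant has never been admitted in a reciprocal jurisdiction? no. So the applicant is a Class-T Professional.
Under section 4: the applicant has submitted a supervisor's reference? yes; or the applicant is currently registered with the interim board? no. So the applicant is a Primary Professional.
Under section 6: the applicant has not completed the prescribed ethics module? yes; and the applicant has not completed a period of supervised practice? yes. So the applicant is an Approved Person.
Under section 9: Class-T Professional (section 7)? yes; not a Primary Professional (section 4)? no; Approved Person (section 6)? yes — 2 of 3 hold (need ≥2) → satisfied.
Under section 8: the applicant's principal place of practice is outside the jurisdiction? no; and the applicant has not completed the prescribed ethics module? yes. So the applicant is not an Essential Graduate.
Under section 12: the applicant has an adverse disciplinary record? yes; or the applicant has passed the Part V examination? no; or the applicant is currently registered with the interim board? no. So the applicant is a Tier I Person.
Under section 14: Essential Graduate (section 8)? no; and Tier I Person (section 12)? yes; and the applicant has no adverse disciplinary record? no. So the applicant is not a Class-M Graduate.
Under section 1: Qualifying Candidate (section 10)? no; or not a Primary Person (section 9)? no; or Class-M Graduate (section 14)? no. So the applicant is not a Relevant Candidate.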